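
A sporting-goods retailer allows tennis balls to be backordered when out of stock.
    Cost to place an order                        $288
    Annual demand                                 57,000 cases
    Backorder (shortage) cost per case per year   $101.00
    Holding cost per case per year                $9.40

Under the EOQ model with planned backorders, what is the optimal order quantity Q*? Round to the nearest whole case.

1,954 cases

Q* = √(2DS/H) · √((H + b)/b)
   = √(2 × 57,000 × 288 / 9.4) · √((9.4 + 101) / 101)
   = 1,868.894 × 1.0455 ≈ 1,953.93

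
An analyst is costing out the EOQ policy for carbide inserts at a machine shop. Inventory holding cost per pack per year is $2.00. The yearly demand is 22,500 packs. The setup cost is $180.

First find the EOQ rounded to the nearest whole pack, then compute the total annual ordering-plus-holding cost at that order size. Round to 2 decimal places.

$4,024.92

EOQ = √(2DS/H) = √(2 × 22,500 × 180 / 2)
    = √(4,050,000.00) ≈ 2,012.46 → Q = 2,012 packs
Orders/yr = 22,500/2,012 = 11.183; ordering cost = 11.183 × $180 = $2,012.92
Average inventory = 2,012/2 = 1006; holding cost = 1006 × $2 = $2,012.00
Total = $2,012.92 + $2,012.00 = $4,024.92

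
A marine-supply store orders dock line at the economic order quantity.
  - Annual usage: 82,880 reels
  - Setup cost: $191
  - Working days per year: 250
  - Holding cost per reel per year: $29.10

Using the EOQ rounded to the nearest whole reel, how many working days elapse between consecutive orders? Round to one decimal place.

3.1 days

Optimal lot size Q* = (2 × 82,880 × $191 / $29.1)^½ ≈ 1,043.06 → Q = 1,043 reels
Cycle time = (working days × Q)/D = (250 × 1,043) / 82,880 = 3.146 days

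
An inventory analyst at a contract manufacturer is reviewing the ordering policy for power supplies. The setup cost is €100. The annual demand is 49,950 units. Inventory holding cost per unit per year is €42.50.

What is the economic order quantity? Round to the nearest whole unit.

EOQ = √(2DS/H) = √(2 × 49,950 × 100 / 42.5)
    = √(235,058.82) ≈ 484.83

485 units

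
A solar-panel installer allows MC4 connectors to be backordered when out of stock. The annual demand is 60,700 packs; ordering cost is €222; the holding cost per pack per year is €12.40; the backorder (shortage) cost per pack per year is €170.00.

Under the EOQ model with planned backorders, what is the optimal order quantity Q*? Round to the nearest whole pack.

Q* = √(2DS/H) · √((H + b)/b)
   = √(2 × 60,700 × 222 / 12.4) · √((12.4 + 170) / 170)
   = 1,474.263 × 1.0358 ≈ 1,527.08

1,527 packs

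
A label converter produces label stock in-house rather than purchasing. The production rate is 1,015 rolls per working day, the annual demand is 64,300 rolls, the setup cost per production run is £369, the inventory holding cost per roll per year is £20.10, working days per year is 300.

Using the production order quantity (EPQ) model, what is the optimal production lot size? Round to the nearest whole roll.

Daily demand d = 64,300/300 = 214.333; p = 1015; 1 − d/p = 0.78883
EPQ = √(2DS / (H(1 − d/p)))
    = √(2 × 64,300 × 369 / (20.1 × 0.78883)) ≈ 1,729.99

1,730 rolls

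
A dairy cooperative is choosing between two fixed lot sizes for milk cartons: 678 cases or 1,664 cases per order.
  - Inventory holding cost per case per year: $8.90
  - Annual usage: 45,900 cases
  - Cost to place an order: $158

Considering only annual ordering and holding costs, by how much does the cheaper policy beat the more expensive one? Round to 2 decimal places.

$1,950.47

For each Q, cost = (D/Q)·S + (Q/2)·H.
TC(678) = (45,900/678)×158 + (678/2)×8.9 = $13,713.56
TC(1,664) = (45,900/1,664)×158 + (1,664/2)×8.9 = $11,763.09
Lots of 1,664 are cheaper by $1,950.47.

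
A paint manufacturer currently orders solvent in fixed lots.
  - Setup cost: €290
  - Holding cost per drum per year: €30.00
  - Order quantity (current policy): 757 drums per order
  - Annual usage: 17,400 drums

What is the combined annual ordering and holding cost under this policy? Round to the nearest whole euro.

Orders/yr = 17,400/757 = 22.985; ordering cost = 22.985 × €290 = €6,665.79
Average inventory = 757/2 = 378.5; holding cost = 378.5 × €30 = €11,355.00
Total = €6,665.79 + €11,355.00 = €18,020.79

€18,021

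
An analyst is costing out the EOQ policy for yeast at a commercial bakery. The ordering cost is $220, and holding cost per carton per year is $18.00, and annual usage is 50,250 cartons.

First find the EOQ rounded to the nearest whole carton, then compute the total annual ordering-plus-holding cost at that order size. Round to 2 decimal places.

$19,949.44

EOQ = √(2DS/H) = √(2 × 50,250 × 220 / 18)
    = √(1,228,333.33) ≈ 1,108.30 → Q = 1,108 cartons
Annual ordering cost = (D/Q)·S = (50,250/1,108) × 220 = $9,977.44
Annual holding cost  = (Q/2)·H = (1,108/2) × 18 = $9,972.00
Total = $9,977.44 + $9,972.00 = $19,949.44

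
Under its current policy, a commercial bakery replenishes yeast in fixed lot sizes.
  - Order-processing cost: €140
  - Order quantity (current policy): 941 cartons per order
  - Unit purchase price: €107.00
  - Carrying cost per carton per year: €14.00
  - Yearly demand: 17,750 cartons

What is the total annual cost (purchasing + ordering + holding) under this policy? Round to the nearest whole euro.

€1,908,478

Orders/yr = 17,750/941 = 18.863; ordering cost = 18.863 × €140 = €2,640.81
Average inventory = 941/2 = 470.5; holding cost = 470.5 × €14 = €6,587.00
Purchase cost = D·C = 17,750 × 107 = €1,899,250.00
Total = €2,640.81 + €6,587.00 + €1,899,250.00 = €1,908,477.81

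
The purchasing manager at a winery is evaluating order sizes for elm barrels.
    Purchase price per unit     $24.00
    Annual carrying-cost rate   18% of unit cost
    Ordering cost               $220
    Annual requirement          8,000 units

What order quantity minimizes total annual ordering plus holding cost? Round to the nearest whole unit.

903 units

H = i·C = 0.18 × $24 = $4.3200 per unit-year
Q* = √(2·D·S / H) = √(2·8,000·220 / 4.32) = √814,814.8 ≈ 902.67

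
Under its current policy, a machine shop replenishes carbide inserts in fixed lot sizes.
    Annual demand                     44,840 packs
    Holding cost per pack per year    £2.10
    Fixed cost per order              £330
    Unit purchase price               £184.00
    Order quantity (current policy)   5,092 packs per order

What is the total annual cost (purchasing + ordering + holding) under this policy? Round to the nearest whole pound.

£8,258,813

Ordering: D/Q × S = 44,840/5,092 × £330 = £2,905.97
Holding:  Q/2 × H = 5,092/2 × £2.1 = £5,346.60
Purchase cost = D·C = 44,840 × 184 = £8,250,560.00
Total = £2,905.97 + £5,346.60 + £8,250,560.00 = £8,258,812.57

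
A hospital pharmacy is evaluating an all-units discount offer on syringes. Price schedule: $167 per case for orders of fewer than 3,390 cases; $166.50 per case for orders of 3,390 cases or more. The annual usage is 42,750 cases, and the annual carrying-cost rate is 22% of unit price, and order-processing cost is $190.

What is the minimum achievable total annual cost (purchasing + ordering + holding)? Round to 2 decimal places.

$7,163,680.34

H₁ = 22%×$167 = $36.7400;  H₂ = 22%×$166.50 = $36.6300
EOQ₁ = √(2×42,750×190/36.7400) = 664.95  (< 3,390, feasible at tier 1)
EOQ₂ = √(2×42,750×190/36.6300) = 665.95  (< 3,390 → use Q = 3,390 at tier-2 price)
TC(tier 1 (EOQ₁), Q≈665.0) = $7,163,680.34
TC(tier 2, Q≈3,390.0) = $7,182,358.87
Minimum at tier 1 (EOQ₁): $7,163,680.34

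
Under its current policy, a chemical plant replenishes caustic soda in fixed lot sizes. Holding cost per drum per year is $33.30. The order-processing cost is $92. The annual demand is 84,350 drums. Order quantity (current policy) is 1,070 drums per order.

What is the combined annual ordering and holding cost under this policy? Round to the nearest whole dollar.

$25,068

Ordering: D/Q × S = 84,350/1,070 × $92 = $7,252.52
Holding:  Q/2 × H = 1,070/2 × $33.3 = $17,815.50
Total = $7,252.52 + $17,815.50 = $25,068.02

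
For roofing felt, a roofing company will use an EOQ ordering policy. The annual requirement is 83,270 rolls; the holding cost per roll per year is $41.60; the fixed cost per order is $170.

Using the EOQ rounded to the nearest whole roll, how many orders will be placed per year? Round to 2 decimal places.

100.93 orders per year

EOQ = √(2DS/H) = √(2 × 83,270 × 170 / 41.6)
    = √(680,572.12) ≈ 824.97 → Q = 825
Orders per year = D/Q = 83,270 / 825 = 100.933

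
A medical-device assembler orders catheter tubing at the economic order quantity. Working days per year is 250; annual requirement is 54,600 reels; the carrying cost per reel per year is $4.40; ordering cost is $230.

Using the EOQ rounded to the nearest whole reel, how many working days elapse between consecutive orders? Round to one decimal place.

EOQ = √(2DS/H) = √(2 × 54,600 × 230 / 4.4)
    = √(5,708,181.82) ≈ 2,389.18 → Q = 2,389 reels
T = Q/D × 250 days = 2,389/54,600 × 250 = 10.939 days

10.9 days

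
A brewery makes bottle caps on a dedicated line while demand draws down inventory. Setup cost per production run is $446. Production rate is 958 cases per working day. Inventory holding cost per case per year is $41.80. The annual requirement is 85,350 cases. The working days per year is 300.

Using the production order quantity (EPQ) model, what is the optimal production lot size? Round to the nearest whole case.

d = 85,350/300 = 284.5000 cases/day;  effective holding cost H(1 − d/p) = 41.8·(1 − 284.5000/958) = 29.38653
Q* = √(2DS / H_eff) = √(2·85,350·446 / 29.38653) ≈ 1,609.57

1,610 cases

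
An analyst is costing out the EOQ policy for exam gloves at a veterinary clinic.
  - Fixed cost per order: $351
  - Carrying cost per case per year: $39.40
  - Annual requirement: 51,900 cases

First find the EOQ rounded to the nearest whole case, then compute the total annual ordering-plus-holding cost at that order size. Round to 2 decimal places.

EOQ = √(2DS/H) = √(2 × 51,900 × 351 / 39.4)
    = √(924,715.74) ≈ 961.62 → Q = 962 cases
Annual ordering cost = (D/Q)·S = (51,900/962) × 351 = $18,936.49
Annual holding cost  = (Q/2)·H = (962/2) × 39.4 = $18,951.40
Total = $18,936.49 + $18,951.40 = $37,887.89

$37,887.89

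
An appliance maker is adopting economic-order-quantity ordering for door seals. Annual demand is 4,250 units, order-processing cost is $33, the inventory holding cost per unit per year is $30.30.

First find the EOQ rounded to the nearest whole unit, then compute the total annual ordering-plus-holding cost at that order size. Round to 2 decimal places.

Optimal lot size Q* = (2 × 4,250 × $33 / $30.3)^½ ≈ 96.22 → Q = 96 units
Orders/yr = 4,250/96 = 44.271; ordering cost = 44.271 × $33 = $1,460.94
Average inventory = 96/2 = 48; holding cost = 48 × $30.3 = $1,454.40
Total = $1,460.94 + $1,454.40 = $2,915.34

$2,915.34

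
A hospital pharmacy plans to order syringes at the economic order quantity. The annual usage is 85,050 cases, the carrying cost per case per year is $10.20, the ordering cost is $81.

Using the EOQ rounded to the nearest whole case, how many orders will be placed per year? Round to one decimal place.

Optimal lot size Q* = (2 × 85,050 × $81 / $10.2)^½ ≈ 1,162.24 → Q = 1,162
N = D/Q = 85,050/1,162 ≈ 73.193 orders/yr

73.2 orders per year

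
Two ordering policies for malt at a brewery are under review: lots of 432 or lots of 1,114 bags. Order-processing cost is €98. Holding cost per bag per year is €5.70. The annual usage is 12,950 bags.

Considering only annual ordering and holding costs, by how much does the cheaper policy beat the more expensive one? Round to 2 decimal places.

€145.20

Annual cost at Q: ordering D·S/Q plus holding Q·H/2.
TC(432) = (12,950/432)×98 + (432/2)×5.7 = €4,168.93
TC(1,114) = (12,950/1,114)×98 + (1,114/2)×5.7 = €4,314.13
|ΔTC| = |€4,168.93 − €4,314.13| = €145.20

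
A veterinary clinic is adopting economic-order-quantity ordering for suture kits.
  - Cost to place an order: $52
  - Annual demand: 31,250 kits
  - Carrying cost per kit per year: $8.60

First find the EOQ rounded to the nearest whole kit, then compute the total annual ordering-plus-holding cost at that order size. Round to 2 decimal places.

$5,286.78

EOQ = √(2DS/H) = √(2 × 31,250 × 52 / 8.6)
    = √(377,906.98) ≈ 614.74 → Q = 615 kits
Ordering: D/Q × S = 31,250/615 × $52 = $2,642.28
Holding:  Q/2 × H = 615/2 × $8.6 = $2,644.50
Total = $2,642.28 + $2,644.50 = $5,286.78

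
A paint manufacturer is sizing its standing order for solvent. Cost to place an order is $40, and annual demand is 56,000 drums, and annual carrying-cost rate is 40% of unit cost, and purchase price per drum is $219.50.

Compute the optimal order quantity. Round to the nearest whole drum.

H = i·C = 0.4 × $219.5 = $87.8000 per drum-year
Q* = √(2·D·S / H) = √(2·56,000·40 / 87.8) = √51,025.1 ≈ 225.89

226 drums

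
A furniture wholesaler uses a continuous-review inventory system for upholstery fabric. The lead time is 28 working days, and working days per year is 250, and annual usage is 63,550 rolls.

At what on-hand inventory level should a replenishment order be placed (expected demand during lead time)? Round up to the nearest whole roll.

Daily demand d = 63,550 / 250 = 254.200 rolls/day
Demand during lead time = 254.200 × 28 = 7,117.60
Reorder point = 7,117.60 → round up

7,118 rolls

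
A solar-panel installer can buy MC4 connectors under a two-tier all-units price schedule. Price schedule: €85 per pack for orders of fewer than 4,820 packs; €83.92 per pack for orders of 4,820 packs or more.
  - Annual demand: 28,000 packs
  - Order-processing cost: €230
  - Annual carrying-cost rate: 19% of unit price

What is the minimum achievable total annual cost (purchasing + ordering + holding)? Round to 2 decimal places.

€2,389,523.07

H₁ = 19%×€85 = €16.1500;  H₂ = 19%×€83.92 = €15.9448
EOQ₁ = √(2×28,000×230/16.1500) = 893.04  (< 4,820, feasible at tier 1)
EOQ₂ = √(2×28,000×230/15.9448) = 898.77  (< 4,820 → use Q = 4,820 at tier-2 price)
TC(tier 1 (EOQ₁), Q≈893.0) = €2,394,422.62
TC(tier 2, Q≈4,820.0) = €2,389,523.07
Minimum at tier 2: €2,389,523.07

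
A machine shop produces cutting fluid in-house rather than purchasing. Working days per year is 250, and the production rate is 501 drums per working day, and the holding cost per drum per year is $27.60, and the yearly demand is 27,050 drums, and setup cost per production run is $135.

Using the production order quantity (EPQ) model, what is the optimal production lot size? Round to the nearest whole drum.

581 drums

Daily demand d = 27,050/250 = 108.200; p = 501; 1 − d/p = 0.78403
EPQ = √(2DS / (H(1 − d/p)))
    = √(2 × 27,050 × 135 / (27.6 × 0.78403)) ≈ 580.96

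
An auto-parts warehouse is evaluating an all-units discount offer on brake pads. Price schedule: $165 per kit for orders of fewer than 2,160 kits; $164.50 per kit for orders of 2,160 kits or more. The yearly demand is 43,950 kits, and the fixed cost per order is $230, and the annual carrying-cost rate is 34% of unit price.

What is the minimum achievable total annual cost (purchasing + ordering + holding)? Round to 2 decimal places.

H₁ = 34%×$165 = $56.1000;  H₂ = 34%×$164.50 = $55.9300
EOQ₁ = √(2×43,950×230/56.1000) = 600.31  (< 2,160, feasible at tier 1)
EOQ₂ = √(2×43,950×230/55.9300) = 601.22  (< 2,160 → use Q = 2,160 at tier-2 price)
TC(tier 1 (EOQ₁), Q≈600.3) = $7,285,427.50
TC(tier 2, Q≈2,160.0) = $7,294,859.26
Minimum at tier 1 (EOQ₁): $7,285,427.50

$7,285,427.50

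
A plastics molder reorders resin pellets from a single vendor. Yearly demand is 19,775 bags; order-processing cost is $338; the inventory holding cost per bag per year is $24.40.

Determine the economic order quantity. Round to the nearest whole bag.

2DS/H = 2·19,775·338/24.4 = 547,864.75
EOQ = √547,864.75 ≈ 740.18

740 bags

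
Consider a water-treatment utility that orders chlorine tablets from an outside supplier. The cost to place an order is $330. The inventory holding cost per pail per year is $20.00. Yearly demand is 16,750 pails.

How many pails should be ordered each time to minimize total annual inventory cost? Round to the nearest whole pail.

743 pails

EOQ = √(2DS/H) = √(2 × 16,750 × 330 / 20)
    = √(552,750.00) ≈ 743.47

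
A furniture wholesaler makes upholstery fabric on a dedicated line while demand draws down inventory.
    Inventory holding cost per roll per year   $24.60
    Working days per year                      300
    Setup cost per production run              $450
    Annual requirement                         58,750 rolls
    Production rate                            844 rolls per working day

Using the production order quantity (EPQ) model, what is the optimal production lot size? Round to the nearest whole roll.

1,673 rolls

d = 58,750/300 = 195.8333 rolls/day;  effective holding cost H(1 − d/p) = 24.6·(1 − 195.8333/844) = 18.89206
Q* = √(2DS / H_eff) = √(2·58,750·450 / 18.89206) ≈ 1,672.96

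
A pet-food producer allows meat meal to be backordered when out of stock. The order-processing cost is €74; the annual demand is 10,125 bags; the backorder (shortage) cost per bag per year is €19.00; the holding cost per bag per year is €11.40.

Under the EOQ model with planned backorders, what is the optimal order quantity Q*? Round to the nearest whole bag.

Q* = √(2DS/H) · √((H + b)/b)
   = √(2 × 10,125 × 74 / 11.4) · √((11.4 + 19) / 19)
   = 362.557 × 1.2649 ≈ 458.60

459 bags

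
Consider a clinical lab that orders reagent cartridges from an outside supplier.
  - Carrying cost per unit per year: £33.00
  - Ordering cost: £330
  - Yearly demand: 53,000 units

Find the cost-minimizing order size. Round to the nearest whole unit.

Optimal lot size Q* = (2 × 53,000 × £330 / £33)^½ ≈ 1,029.56

1,030 units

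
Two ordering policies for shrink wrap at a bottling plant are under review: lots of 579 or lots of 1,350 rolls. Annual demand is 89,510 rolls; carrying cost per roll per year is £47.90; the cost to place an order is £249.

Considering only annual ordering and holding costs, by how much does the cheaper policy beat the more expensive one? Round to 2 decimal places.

£3,518.87

TC(Q) = (D/Q)S + (Q/2)H
TC(579) = (89,510/579)×249 + (579/2)×47.9 = £52,360.99
TC(1,350) = (89,510/1,350)×249 + (1,350/2)×47.9 = £48,842.12
Cheaper: Q = 1,350.  Difference = £3,518.87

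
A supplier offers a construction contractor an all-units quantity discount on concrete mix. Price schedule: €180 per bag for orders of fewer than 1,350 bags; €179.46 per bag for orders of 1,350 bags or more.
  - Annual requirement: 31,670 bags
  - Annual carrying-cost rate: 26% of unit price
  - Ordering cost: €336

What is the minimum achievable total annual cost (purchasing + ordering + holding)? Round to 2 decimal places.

H₁ = 26%×€180 = €46.8000;  H₂ = 26%×€179.46 = €46.6596
EOQ₁ = √(2×31,670×336/46.8000) = 674.35  (< 1,350, feasible at tier 1)
EOQ₂ = √(2×31,670×336/46.6596) = 675.36  (< 1,350 → use Q = 1,350 at tier-2 price)
TC(tier 1 (EOQ₁), Q≈674.4) = €5,732,159.61
TC(tier 2, Q≈1,350.0) = €5,722,875.74
Minimum at tier 2: €5,722,875.74

€5,722,875.74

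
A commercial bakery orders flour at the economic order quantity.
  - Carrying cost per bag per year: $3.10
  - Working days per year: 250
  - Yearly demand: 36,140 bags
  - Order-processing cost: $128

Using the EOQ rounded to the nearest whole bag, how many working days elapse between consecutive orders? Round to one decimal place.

2DS/H = 2·36,140·128/3.1 = 2,984,464.52
EOQ = √2,984,464.52 ≈ 1,727.56 → Q = 1,728 bags
Cycle time = (working days × Q)/D = (250 × 1,728) / 36,140 = 11.954 days

12.0 days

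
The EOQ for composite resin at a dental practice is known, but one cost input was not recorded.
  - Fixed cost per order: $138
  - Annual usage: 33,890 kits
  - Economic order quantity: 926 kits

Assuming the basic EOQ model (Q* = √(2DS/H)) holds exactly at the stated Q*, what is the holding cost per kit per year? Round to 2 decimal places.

Since Q* = (2DS/H)^½, squaring gives Q*²·H = 2DS.
H = 2DS / Q² = 2 × 33,890 × 138 / 926² = 10.9083

$10.91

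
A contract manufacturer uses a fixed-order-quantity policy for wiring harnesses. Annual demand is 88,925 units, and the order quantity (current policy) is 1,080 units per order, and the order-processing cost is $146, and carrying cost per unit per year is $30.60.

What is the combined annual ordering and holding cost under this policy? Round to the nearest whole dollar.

Annual ordering cost = (D/Q)·S = (88,925/1,080) × 146 = $12,021.34
Annual holding cost  = (Q/2)·H = (1,080/2) × 30.6 = $16,524.00
Total = $12,021.34 + $16,524.00 = $28,545.34

$28,545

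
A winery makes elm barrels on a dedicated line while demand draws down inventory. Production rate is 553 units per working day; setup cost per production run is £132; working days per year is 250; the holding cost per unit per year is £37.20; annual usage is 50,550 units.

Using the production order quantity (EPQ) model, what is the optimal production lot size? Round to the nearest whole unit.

752 units

Daily demand d = 50,550/250 = 202.200; p = 553; 1 − d/p = 0.63436
EPQ = √(2DS / (H(1 − d/p)))
    = √(2 × 50,550 × 132 / (37.2 × 0.63436)) ≈ 752.01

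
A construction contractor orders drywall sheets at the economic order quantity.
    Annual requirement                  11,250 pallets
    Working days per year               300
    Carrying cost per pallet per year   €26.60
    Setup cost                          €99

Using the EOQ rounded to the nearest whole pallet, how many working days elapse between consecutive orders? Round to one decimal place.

Q* = √(2·D·S / H) = √(2·11,250·99 / 26.6) = √83,740.6 ≈ 289.38 → Q = 289 pallets
Cycle time = (working days × Q)/D = (300 × 289) / 11,250 = 7.707 days

7.7 days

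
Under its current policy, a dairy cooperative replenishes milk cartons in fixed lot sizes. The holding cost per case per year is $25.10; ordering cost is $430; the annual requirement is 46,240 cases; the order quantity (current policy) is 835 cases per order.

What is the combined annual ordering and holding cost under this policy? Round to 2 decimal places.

$34,291.47

Ordering: D/Q × S = 46,240/835 × $430 = $23,812.22
Holding:  Q/2 × H = 835/2 × $25.1 = $10,479.25
Total = $23,812.22 + $10,479.25 = $34,291.47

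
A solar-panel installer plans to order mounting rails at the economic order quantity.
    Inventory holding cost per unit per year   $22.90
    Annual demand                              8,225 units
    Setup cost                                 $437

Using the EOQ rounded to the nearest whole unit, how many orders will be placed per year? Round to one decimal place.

14.7 orders per year

EOQ = √(2DS/H) = √(2 × 8,225 × 437 / 22.9)
    = √(313,914.85) ≈ 560.28 → Q = 560
N = D/Q = 8,225/560 ≈ 14.688 orders/yr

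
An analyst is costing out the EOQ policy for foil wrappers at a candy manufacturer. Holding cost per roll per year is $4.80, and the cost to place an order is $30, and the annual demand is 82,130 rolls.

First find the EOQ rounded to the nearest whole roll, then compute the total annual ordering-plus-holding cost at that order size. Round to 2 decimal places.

$4,863.48

Optimal lot size Q* = (2 × 82,130 × $30 / $4.8)^½ ≈ 1,013.23 → Q = 1,013 rolls
Orders/yr = 82,130/1,013 = 81.076; ordering cost = 81.076 × $30 = $2,432.28
Average inventory = 1,013/2 = 506.5; holding cost = 506.5 × $4.8 = $2,431.20
Total = $2,432.28 + $2,431.20 = $4,863.48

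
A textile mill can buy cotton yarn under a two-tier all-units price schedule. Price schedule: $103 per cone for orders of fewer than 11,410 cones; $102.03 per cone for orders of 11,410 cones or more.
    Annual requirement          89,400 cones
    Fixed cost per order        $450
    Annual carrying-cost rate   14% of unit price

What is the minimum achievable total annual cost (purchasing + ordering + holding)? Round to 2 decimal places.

H₁ = 14%×$103 = $14.4200;  H₂ = 14%×$102.03 = $14.2842
EOQ₁ = √(2×89,400×450/14.4200) = 2,362.15  (< 11,410, feasible at tier 1)
EOQ₂ = √(2×89,400×450/14.2842) = 2,373.35  (< 11,410 → use Q = 11,410 at tier-2 price)
TC(tier 1 (EOQ₁), Q≈2,362.1) = $9,242,262.20
TC(tier 2, Q≈11,410.0) = $9,206,499.22
Minimum at tier 2: $9,206,499.22

$9,206,499.22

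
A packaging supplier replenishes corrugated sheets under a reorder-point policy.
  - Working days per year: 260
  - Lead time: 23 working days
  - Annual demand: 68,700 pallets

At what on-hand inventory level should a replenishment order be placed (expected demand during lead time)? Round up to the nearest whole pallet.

Daily demand d = 68,700 / 260 = 264.231 pallets/day
Demand during lead time = 264.231 × 23 = 6,077.31
Reorder point = 6,077.31 → round up

6,078 pallets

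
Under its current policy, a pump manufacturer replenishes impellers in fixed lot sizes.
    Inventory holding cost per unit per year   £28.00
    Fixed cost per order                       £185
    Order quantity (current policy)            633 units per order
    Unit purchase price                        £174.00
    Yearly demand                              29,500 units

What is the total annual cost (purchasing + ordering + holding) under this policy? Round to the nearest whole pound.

Annual ordering cost = (D/Q)·S = (29,500/633) × 185 = £8,621.64
Annual holding cost  = (Q/2)·H = (633/2) × 28 = £8,862.00
Purchase cost = D·C = 29,500 × 174 = £5,133,000.00
Total = £8,621.64 + £8,862.00 + £5,133,000.00 = £5,150,483.64

£5,150,484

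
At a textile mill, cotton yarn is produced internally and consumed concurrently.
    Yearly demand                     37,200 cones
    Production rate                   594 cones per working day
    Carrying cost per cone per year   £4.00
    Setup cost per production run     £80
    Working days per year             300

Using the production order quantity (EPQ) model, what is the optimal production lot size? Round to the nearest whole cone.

1,371 cones

Daily demand d = 37,200/300 = 124.000; p = 594; 1 − d/p = 0.79125
EPQ = √(2DS / (H(1 − d/p)))
    = √(2 × 37,200 × 80 / (4 × 0.79125)) ≈ 1,371.34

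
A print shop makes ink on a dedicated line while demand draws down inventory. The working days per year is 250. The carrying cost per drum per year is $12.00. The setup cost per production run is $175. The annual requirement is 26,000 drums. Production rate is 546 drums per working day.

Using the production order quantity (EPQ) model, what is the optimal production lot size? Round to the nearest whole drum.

968 drums

d = 26,000/250 = 104.0000 drums/day;  effective holding cost H(1 − d/p) = 12·(1 − 104.0000/546) = 9.71429
Q* = √(2DS / H_eff) = √(2·26,000·175 / 9.71429) ≈ 967.87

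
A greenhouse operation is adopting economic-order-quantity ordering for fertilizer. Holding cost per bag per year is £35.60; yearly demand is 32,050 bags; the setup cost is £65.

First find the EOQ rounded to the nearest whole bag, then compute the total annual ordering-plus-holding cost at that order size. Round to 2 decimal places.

2DS/H = 2·32,050·65/35.6 = 117,036.52
EOQ = √117,036.52 ≈ 342.11 → Q = 342 bags
Orders/yr = 32,050/342 = 93.713; ordering cost = 93.713 × £65 = £6,091.37
Average inventory = 342/2 = 171; holding cost = 171 × £35.6 = £6,087.60
Total = £6,091.37 + £6,087.60 = £12,178.97

£12,178.97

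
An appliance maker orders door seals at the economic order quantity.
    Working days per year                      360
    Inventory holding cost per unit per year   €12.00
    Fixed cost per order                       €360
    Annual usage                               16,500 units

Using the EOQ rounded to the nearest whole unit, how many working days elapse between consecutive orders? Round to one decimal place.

EOQ = √(2DS/H) = √(2 × 16,500 × 360 / 12)
    = √(990,000.00) ≈ 994.99 → Q = 995 units
Cycle time = (working days × Q)/D = (360 × 995) / 16,500 = 21.709 days

21.7 days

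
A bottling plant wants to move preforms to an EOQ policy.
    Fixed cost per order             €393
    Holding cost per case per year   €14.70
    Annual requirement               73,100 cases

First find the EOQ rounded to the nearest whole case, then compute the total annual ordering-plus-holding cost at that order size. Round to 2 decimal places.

2DS/H = 2·73,100·393/14.7 = 3,908,612.24
EOQ = √3,908,612.24 ≈ 1,977.02 → Q = 1,977 cases
Ordering: D/Q × S = 73,100/1,977 × €393 = €14,531.26
Holding:  Q/2 × H = 1,977/2 × €14.7 = €14,530.95
Total = €14,531.26 + €14,530.95 = €29,062.21

€29,062.21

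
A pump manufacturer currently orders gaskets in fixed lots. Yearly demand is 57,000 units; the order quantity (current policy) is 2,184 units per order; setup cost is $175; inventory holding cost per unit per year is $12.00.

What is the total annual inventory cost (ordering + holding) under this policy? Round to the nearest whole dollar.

Annual ordering cost = (D/Q)·S = (57,000/2,184) × 175 = $4,567.31
Annual holding cost  = (Q/2)·H = (2,184/2) × 12 = $13,104.00
Total = $4,567.31 + $13,104.00 = $17,671.31

$17,671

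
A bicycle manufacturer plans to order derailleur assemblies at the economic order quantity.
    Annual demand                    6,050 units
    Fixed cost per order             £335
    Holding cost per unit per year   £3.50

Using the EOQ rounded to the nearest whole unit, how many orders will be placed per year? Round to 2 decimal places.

5.62 orders per year

Optimal lot size Q* = (2 × 6,050 × £335 / £3.5)^½ ≈ 1,076.17 → Q = 1,076
N = D/Q = 6,050/1,076 ≈ 5.623 orders/yr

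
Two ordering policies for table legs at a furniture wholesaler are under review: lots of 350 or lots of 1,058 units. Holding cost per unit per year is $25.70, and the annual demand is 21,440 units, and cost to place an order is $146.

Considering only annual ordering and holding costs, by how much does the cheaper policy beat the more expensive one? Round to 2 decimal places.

$3,112.90

For each Q, cost = (D/Q)·S + (Q/2)·H.
TC(350) = (21,440/350)×146 + (350/2)×25.7 = $13,441.04
TC(1,058) = (21,440/1,058)×146 + (1,058/2)×25.7 = $16,553.94
Cheaper: Q = 350.  Difference = $3,112.90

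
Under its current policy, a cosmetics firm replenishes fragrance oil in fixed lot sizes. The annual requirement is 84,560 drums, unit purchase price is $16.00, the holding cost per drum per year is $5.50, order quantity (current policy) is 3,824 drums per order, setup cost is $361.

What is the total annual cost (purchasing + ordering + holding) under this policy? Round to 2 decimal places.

$1,371,458.78

Orders/yr = 84,560/3,824 = 22.113; ordering cost = 22.113 × $361 = $7,982.78
Average inventory = 3,824/2 = 1912; holding cost = 1912 × $5.5 = $10,516.00
Purchase cost = D·C = 84,560 × 16 = $1,352,960.00
Total = $7,982.78 + $10,516.00 + $1,352,960.00 = $1,371,458.78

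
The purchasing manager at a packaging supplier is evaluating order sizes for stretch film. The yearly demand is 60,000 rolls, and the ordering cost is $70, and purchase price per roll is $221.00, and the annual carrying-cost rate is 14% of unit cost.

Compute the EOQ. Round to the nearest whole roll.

521 rolls

Holding cost per roll per year: H = 14% × $221 = $30.9400
2DS/H = 2·60,000·70/30.94 = 271,493.21
EOQ = √271,493.21 ≈ 521.05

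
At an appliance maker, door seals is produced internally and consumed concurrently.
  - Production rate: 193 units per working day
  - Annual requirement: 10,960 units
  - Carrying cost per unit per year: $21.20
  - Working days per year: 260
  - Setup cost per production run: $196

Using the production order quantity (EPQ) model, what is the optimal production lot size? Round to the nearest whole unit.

d = 10,960/260 = 42.1538 units/day;  effective holding cost H(1 − d/p) = 21.2·(1 − 42.1538/193) = 16.56963
Q* = √(2DS / H_eff) = √(2·10,960·196 / 16.56963) ≈ 509.20

509 units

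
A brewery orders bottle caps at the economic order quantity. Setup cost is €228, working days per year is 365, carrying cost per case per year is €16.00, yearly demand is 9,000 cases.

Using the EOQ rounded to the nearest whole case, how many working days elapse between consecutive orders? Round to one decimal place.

20.5 days

EOQ = √(2DS/H) = √(2 × 9,000 × 228 / 16)
    = √(256,500.00) ≈ 506.46 → Q = 506 cases
Cycle time = (working days × Q)/D = (365 × 506) / 9,000 = 20.521 days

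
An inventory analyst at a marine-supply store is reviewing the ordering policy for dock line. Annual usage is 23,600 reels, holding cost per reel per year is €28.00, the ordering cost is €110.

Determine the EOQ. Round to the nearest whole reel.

431 reels

Optimal lot size Q* = (2 × 23,600 × €110 / €28)^½ ≈ 430.61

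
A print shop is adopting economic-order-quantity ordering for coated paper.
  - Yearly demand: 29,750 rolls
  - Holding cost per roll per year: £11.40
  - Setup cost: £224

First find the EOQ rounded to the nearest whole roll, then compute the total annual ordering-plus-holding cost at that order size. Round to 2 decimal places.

Optimal lot size Q* = (2 × 29,750 × £224 / £11.4)^½ ≈ 1,081.26 → Q = 1,081 rolls
Ordering: D/Q × S = 29,750/1,081 × £224 = £6,164.66
Holding:  Q/2 × H = 1,081/2 × £11.4 = £6,161.70
Total = £6,164.66 + £6,161.70 = £12,326.36

£12,326.36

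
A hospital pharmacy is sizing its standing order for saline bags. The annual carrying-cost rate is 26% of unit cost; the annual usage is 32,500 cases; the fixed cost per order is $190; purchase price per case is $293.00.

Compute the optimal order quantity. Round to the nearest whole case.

Holding cost per case per year: H = 26% × $293 = $76.1800
Q* = √(2·D·S / H) = √(2·32,500·190 / 76.18) = √162,116.0 ≈ 402.64

403 cases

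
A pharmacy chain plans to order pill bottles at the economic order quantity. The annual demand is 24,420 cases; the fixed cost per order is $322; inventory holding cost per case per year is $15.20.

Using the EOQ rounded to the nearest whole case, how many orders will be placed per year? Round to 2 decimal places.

24.01 orders per year

Optimal lot size Q* = (2 × 24,420 × $322 / $15.2)^½ ≈ 1,017.17 → Q = 1,017
N = D/Q = 24,420/1,017 ≈ 24.012 orders/yr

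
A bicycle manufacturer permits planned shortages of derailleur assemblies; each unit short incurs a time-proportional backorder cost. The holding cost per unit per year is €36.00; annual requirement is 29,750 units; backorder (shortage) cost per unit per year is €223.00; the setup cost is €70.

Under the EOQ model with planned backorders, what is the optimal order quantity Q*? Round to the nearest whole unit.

367 units

Basic EOQ = √(2·29,750·70/36) = 340.139
Backorder adjustment √((H+b)/b) = √((36+223)/223) = 1.0777
Q* = 340.139 × 1.0777 ≈ 366.57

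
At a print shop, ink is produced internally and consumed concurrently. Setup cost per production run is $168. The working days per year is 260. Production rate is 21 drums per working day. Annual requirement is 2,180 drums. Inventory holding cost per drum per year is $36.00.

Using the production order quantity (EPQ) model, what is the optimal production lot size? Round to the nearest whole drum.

d = 2,180/260 = 8.3846 drums/day;  effective holding cost H(1 − d/p) = 36·(1 − 8.3846/21) = 21.62637
Q* = √(2DS / H_eff) = √(2·2,180·168 / 21.62637) ≈ 184.04

184 drums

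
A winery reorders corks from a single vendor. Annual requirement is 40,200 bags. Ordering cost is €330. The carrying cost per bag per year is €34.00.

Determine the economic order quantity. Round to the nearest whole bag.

883 bags

EOQ = √(2DS/H) = √(2 × 40,200 × 330 / 34)
    = √(780,352.94) ≈ 883.38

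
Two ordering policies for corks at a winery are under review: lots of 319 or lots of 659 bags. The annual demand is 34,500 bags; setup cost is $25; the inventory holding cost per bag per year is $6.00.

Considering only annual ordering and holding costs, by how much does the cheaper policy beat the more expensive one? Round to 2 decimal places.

$374.96

TC(Q) = (D/Q)S + (Q/2)H
TC(319) = (34,500/319)×25 + (319/2)×6 = $3,660.76
TC(659) = (34,500/659)×25 + (659/2)×6 = $3,285.80
Cheaper: Q = 659.  Difference = $374.96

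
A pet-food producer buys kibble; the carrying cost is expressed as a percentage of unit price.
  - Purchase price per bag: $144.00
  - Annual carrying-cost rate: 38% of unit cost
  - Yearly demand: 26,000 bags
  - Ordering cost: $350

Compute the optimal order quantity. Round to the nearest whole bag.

Holding cost per bag per year: H = 38% × $144 = $54.7200
Q* = √(2·D·S / H) = √(2·26,000·350 / 54.72) = √332,602.3 ≈ 576.72

577 bags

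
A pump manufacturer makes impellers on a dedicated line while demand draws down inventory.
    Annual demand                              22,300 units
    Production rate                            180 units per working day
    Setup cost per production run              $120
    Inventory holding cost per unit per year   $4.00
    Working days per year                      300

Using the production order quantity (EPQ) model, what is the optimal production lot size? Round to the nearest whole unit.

Daily demand d = 22,300/300 = 74.333; p = 180; 1 − d/p = 0.58704
EPQ = √(2DS / (H(1 − d/p)))
    = √(2 × 22,300 × 120 / (4 × 0.58704)) ≈ 1,509.72

1,510 units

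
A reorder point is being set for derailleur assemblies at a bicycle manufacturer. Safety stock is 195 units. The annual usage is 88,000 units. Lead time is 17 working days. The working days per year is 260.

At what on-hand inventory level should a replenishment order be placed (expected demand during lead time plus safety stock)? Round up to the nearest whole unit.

5,949 units

Daily demand d = 88,000 / 260 = 338.462 units/day
Demand during lead time = 338.462 × 17 = 5,753.85
Reorder point = 5,753.85 + 195 = 5,948.85 → round up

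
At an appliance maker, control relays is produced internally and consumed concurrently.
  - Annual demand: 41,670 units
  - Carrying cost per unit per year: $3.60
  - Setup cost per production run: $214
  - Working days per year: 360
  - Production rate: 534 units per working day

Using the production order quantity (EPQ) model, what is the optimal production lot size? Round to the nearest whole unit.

2,515 units

Daily demand d = 41,670/360 = 115.750; p = 534; 1 − d/p = 0.78324
EPQ = √(2DS / (H(1 − d/p)))
    = √(2 × 41,670 × 214 / (3.6 × 0.78324)) ≈ 2,514.98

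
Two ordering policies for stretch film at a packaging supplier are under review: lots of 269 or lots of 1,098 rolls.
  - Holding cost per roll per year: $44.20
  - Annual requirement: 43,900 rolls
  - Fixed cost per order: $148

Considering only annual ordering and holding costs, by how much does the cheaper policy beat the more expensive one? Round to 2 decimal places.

TC(Q) = (D/Q)S + (Q/2)H
TC(269) = (43,900/269)×148 + (269/2)×44.2 = $30,098.06
TC(1,098) = (43,900/1,098)×148 + (1,098/2)×44.2 = $30,183.10
|ΔTC| = |$30,098.06 − $30,183.10| = $85.04

$85.04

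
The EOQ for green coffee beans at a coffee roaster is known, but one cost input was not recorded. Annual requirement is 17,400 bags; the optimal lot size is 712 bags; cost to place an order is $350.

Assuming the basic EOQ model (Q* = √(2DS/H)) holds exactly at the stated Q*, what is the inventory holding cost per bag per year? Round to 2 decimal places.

$24.03

EOQ relation: Q² = 2DS/H, so rearrange for the unknown.
H = 2DS / Q² = 2 × 17,400 × 350 / 712² = 24.0263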